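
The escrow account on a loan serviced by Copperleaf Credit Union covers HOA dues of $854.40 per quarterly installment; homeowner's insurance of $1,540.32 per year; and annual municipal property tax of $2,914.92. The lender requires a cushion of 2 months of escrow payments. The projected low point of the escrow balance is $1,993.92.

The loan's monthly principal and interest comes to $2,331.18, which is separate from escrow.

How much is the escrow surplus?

$681.78

HOA dues — $854.40 × 4 = $3,417.60 annually
Homeowner's insurance — $1,540.32 annually
Municipal property tax — $2,914.92 annually
Total annual escrow = $3,417.60 + $1,540.32 + $2,914.92 = $7,872.84
Monthly escrow = $7,872.84 ÷ 12 = $656.07
Required cushion = 2 × $656.07 = $1,312.14
Surplus = $1,993.92 − $1,312.14 = $681.78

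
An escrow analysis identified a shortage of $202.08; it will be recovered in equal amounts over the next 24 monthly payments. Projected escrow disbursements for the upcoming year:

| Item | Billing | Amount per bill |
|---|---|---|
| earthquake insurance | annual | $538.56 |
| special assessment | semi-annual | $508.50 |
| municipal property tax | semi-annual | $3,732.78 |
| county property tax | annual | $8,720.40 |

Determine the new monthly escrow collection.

$1,486.88

Earthquake insurance: $538.56
Special assessment: $508.50 × 2 = $1,017.00
Municipal property tax: $3,732.78 × 2 = $7,465.56
County property tax: $8,720.40
Total per year = $17,741.52
Monthly = $17,741.52 ÷ 12 = $1,478.46
Monthly shortage recovery: $202.08 / 24 = $8.42
Adjusted monthly = $1,478.46 + $8.42 = $1,486.88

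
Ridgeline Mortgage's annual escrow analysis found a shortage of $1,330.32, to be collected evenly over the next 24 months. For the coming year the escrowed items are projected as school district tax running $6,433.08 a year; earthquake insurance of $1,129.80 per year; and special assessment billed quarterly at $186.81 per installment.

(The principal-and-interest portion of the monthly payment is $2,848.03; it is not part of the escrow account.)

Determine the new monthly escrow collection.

School district tax: $6,433.08/yr
Earthquake insurance: $1,129.80/yr
Special assessment: $186.81 × 4 = $747.24/yr
Total per year = $8,310.12
Monthly = $8,310.12 / 12 = $692.51
Monthly shortage recovery: $1,330.32 / 24 = $55.43
New monthly escrow = $692.51 + $55.43 = $747.94

$747.94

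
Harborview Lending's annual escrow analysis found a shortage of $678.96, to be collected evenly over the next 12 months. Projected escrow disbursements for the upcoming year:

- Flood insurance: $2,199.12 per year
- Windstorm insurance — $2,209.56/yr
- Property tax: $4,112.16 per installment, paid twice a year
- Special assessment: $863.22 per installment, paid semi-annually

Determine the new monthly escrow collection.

$1,253.20

Flood insurance — $2,199.12
Windstorm insurance — $2,209.56
Property tax — $4,112.16 × 2 = $8,224.32
Special assessment — $863.22 × 2 = $1,726.44
Annual escrow total = $2,199.12 + $2,209.56 + $8,224.32 + $1,726.44 = $14,359.44
Base monthly escrow = $14,359.44 / 12 = $1,196.62
Monthly shortage recovery: $678.96 / 12 = $56.58
New monthly escrow = $1,196.62 + $56.58 = $1,253.20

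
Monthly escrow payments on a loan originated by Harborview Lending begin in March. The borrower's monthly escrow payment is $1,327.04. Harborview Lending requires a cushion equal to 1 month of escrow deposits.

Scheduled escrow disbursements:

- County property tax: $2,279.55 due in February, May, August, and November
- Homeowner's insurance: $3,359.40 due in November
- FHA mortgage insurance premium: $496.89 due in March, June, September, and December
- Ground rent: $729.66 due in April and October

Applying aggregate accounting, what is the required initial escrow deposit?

$2,531.72

Cushion = 1 × $1,327.04 = $1,327.04
Trial balance (start $0, +$1,327.04 each month, − disbursements):
  Mar: +$1,327.04 − $496.89 → $830.15
  Apr: +$1,327.04 − $729.66 → $1,427.53
  May: +$1,327.04 − $2,279.55 → $475.02
  Jun: +$1,327.04 − $496.89 → $1,305.17
  Jul: +$1,327.04 → $2,632.21
  Aug: +$1,327.04 − $2,279.55 → $1,679.70
  Sep: +$1,327.04 − $496.89 → $2,509.85
  Oct: +$1,327.04 − $729.66 → $3,107.23
  Nov: +$1,327.04 − $5,638.95 → -$1,204.68
  Dec: +$1,327.04 − $496.89 → -$374.53
  Jan: +$1,327.04 → $952.51
  Feb: +$1,327.04 − $2,279.55 → $0.00
Lowest trial balance = -$1,204.68 (Nov)
Initial deposit = cushion − low point = $1,327.04 − (-$1,204.68) = $2,531.72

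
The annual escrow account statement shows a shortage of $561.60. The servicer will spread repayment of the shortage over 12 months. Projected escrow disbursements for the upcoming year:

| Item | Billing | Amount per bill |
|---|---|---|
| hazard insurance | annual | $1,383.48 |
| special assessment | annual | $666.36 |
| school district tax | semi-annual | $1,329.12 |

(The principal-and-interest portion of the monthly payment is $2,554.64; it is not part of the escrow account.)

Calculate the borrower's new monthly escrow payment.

$439.14

Hazard insurance — $1,383.48 per year
Special assessment — $666.36 per year
School district tax — $1,329.12 × 2 = $2,658.24 per year
Total per year = $1,383.48 + $666.36 + $2,658.24 = $4,708.08
Monthly escrow = $4,708.08 / 12 = $392.34
Shortage per month = $561.60 / 12 = $46.80
Adjusted monthly = $392.34 + $46.80 = $439.14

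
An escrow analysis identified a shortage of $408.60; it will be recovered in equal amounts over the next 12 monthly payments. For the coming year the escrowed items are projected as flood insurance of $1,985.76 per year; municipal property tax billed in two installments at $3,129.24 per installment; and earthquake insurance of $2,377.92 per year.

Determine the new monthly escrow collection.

$919.23

Flood insurance = $1,985.76 annually
Municipal property tax = $3,129.24 × 2 = $6,258.48 annually
Earthquake insurance = $2,377.92 annually
Total annual escrow = $1,985.76 + $6,258.48 + $2,377.92 = $10,622.16
Monthly = $10,622.16 / 12 = $885.18
Monthly shortage recovery: $408.60 ÷ 12 = $34.05
New monthly escrow = $885.18 + $34.05 = $919.23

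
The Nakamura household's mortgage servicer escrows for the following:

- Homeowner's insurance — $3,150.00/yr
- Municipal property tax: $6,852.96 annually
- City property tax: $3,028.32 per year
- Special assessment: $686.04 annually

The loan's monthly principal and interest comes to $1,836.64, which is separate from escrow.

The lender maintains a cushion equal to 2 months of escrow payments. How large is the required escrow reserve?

$2,286.22

Homeowner's insurance — $3,150.00 per year
Municipal property tax — $6,852.96 per year
City property tax — $3,028.32 per year
Special assessment — $686.04 per year
Combined annual = $13,717.32
Base monthly escrow = $13,717.32 / 12 = $1,143.11
Required cushion = 2 × $1,143.11 = $2,286.22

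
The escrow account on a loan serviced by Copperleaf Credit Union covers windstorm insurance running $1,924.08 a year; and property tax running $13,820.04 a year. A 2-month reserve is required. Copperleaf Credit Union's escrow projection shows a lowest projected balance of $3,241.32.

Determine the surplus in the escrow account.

Windstorm insurance — $1,924.08/yr
Property tax — $13,820.04/yr
Yearly total = $15,744.12
Base monthly escrow = $15,744.12 / 12 = $1,312.01
Required reserve = 2 × $1,312.01 = $2,624.02
Surplus = $3,241.32 − $2,624.02 = $617.30

$617.30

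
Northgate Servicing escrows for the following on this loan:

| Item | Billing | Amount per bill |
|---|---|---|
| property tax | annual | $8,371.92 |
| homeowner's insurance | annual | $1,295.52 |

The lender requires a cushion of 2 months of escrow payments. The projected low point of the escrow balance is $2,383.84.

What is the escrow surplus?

Property tax: $8,371.92 annually
Homeowner's insurance: $1,295.52 annually
Total per year = $9,667.44
Monthly = $9,667.44 ÷ 12 = $805.62
Required cushion = 2 × $805.62 = $1,611.24
Excess over cushion: $2,383.84 − $1,611.24 = $772.60

$772.60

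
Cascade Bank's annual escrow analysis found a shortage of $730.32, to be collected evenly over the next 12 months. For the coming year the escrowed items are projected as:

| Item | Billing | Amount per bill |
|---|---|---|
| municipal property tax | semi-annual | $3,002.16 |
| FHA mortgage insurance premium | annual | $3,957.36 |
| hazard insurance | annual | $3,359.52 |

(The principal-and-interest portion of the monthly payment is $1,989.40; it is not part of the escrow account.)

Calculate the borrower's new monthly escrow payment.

$1,170.96

Municipal property tax — $3,002.16 × 2 = $6,004.32
FHA mortgage insurance premium — $3,957.36
Hazard insurance — $3,359.52
Annual escrow total = $6,004.32 + $3,957.36 + $3,359.52 = $13,321.20
Per month = $13,321.20 ÷ 12 = $1,110.10
Shortage spread = $730.32 / 12 = $60.86/mo
Adjusted monthly = $1,110.10 + $60.86 = $1,170.96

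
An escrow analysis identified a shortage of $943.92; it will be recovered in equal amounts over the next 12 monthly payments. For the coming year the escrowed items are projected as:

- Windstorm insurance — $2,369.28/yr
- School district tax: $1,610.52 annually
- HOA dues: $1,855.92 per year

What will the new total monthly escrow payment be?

Windstorm insurance: $2,369.28 per year
School district tax: $1,610.52 per year
HOA dues: $1,855.92 per year
Yearly total = $2,369.28 + $1,610.52 + $1,855.92 = $5,835.72
Monthly = $5,835.72 ÷ 12 = $486.31
Shortage spread = $943.92 / 12 = $78.66/mo
New monthly escrow = $486.31 + $78.66 = $564.97

$564.97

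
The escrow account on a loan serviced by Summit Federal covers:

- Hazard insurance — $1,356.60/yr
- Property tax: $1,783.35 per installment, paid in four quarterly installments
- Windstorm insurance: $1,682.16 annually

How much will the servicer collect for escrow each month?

$847.68

Hazard insurance: $1,356.60
Property tax: $1,783.35 × 4 = $7,133.40
Windstorm insurance: $1,682.16
Total per year = $10,172.16
Base monthly escrow = $10,172.16 / 12 = $847.68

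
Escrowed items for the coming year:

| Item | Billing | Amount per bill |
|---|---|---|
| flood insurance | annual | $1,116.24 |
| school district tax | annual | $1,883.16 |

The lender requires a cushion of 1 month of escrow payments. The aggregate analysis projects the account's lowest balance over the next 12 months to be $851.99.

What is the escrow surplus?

$602.04

Flood insurance: $1,116.24/yr
School district tax: $1,883.16/yr
Annual escrow total = $2,999.40
Per month = $2,999.40 / 12 = $249.95
Cushion = 1 × $249.95 = $249.95
Surplus = $851.99 − $249.95 = $602.04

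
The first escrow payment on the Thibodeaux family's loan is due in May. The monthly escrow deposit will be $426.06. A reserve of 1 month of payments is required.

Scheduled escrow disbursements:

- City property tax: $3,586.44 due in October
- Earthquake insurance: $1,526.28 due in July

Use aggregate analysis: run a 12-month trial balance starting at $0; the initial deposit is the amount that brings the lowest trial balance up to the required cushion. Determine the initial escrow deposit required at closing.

Cushion = 1 × $426.06 = $426.06
Trial balance (start $0, +$426.06 each month, − disbursements):
  May: +$426.06 → $426.06
  Jun: +$426.06 → $852.12
  Jul: +$426.06 − $1,526.28 → -$248.10
  Aug: +$426.06 → $177.96
  Sep: +$426.06 → $604.02
  Oct: +$426.06 − $3,586.44 → -$2,556.36
  Nov: +$426.06 → -$2,130.30
  Dec: +$426.06 → -$1,704.24
  Jan: +$426.06 → -$1,278.18
  Feb: +$426.06 → -$852.12
  Mar: +$426.06 → -$426.06
  Apr: +$426.06 → $0.00
Lowest trial balance = -$2,556.36 (Oct)
Initial deposit = cushion − low point = $426.06 − (-$2,556.36) = $2,982.42

$2,982.42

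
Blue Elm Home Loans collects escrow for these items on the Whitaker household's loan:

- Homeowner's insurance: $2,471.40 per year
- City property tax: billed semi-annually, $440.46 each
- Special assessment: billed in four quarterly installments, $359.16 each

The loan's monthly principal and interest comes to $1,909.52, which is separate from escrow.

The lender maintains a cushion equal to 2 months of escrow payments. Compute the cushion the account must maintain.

Homeowner's insurance = $2,471.40 per year
City property tax = $440.46 × 2 = $880.92 per year
Special assessment = $359.16 × 4 = $1,436.64 per year
Annual escrow total = $2,471.40 + $880.92 + $1,436.64 = $4,788.96
Base monthly escrow = $4,788.96 ÷ 12 = $399.08
Required cushion = 2 × $399.08 = $798.16

$798.16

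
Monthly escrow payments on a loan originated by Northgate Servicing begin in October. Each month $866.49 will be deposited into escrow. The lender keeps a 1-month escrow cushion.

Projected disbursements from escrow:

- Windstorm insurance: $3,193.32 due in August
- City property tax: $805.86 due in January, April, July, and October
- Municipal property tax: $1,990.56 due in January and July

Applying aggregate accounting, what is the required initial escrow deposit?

$1,732.98

Cushion = 1 × $866.49 = $866.49
Trial balance (start $0, +$866.49 each month, − disbursements):
  Oct: +$866.49 − $805.86 → $60.63
  Nov: +$866.49 → $927.12
  Dec: +$866.49 → $1,793.61
  Jan: +$866.49 − $2,796.42 → -$136.32
  Feb: +$866.49 → $730.17
  Mar: +$866.49 → $1,596.66
  Apr: +$866.49 − $805.86 → $1,657.29
  May: +$866.49 → $2,523.78
  Jun: +$866.49 → $3,390.27
  Jul: +$866.49 − $2,796.42 → $1,460.34
  Aug: +$866.49 − $3,193.32 → -$866.49
  Sep: +$866.49 → $0.00
Lowest trial balance = -$866.49 (Aug)
Initial deposit = cushion − low point = $866.49 − (-$866.49) = $1,732.98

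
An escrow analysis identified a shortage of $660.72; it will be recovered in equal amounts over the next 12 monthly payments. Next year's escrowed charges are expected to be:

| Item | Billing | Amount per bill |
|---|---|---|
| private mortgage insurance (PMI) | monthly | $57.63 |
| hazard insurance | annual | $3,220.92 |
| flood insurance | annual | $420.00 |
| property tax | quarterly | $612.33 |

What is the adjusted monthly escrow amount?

$620.21

Private mortgage insurance (PMI): $57.63 × 12 = $691.56 per year
Hazard insurance: $3,220.92 per year
Flood insurance: $420.00 per year
Property tax: $612.33 × 4 = $2,449.32 per year
Total annual escrow = $691.56 + $3,220.92 + $420.00 + $2,449.32 = $6,781.80
Per month = $6,781.80 ÷ 12 = $565.15
Monthly shortage recovery: $660.72 ÷ 12 = $55.06
New monthly escrow = $565.15 + $55.06 = $620.21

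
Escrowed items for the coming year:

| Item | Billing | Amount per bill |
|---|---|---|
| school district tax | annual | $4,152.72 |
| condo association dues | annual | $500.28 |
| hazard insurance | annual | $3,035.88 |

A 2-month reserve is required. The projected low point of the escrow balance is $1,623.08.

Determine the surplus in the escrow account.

School district tax — $4,152.72 per year
Condo association dues — $500.28 per year
Hazard insurance — $3,035.88 per year
Total per year = $7,688.88
Monthly escrow = $7,688.88 ÷ 12 = $640.74
Cushion = 2 × $640.74 = $1,281.48
Surplus = $1,623.08 − $1,281.48 = $341.60

$341.60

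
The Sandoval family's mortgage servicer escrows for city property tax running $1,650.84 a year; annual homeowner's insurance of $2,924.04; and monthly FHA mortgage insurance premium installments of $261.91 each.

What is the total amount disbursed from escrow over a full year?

City property tax: $1,650.84 per year
Homeowner's insurance: $2,924.04 per year
FHA mortgage insurance premium: $261.91 × 12 = $3,142.92 per year
Total annual escrow = $7,717.80

$7,717.80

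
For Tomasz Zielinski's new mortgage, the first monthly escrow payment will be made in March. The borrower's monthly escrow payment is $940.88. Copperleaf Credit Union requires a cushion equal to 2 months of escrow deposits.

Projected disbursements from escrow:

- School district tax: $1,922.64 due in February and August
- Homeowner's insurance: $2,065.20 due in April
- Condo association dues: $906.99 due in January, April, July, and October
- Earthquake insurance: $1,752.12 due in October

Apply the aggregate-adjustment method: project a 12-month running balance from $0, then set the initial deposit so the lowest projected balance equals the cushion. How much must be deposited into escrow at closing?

Cushion = 2 × $940.88 = $1,881.76
Trial balance (start $0, +$940.88 each month, − disbursements):
  Mar: +$940.88 → $940.88
  Apr: +$940.88 − $2,972.19 → -$1,090.43
  May: +$940.88 → -$149.55
  Jun: +$940.88 → $791.33
  Jul: +$940.88 − $906.99 → $825.22
  Aug: +$940.88 − $1,922.64 → -$156.54
  Sep: +$940.88 → $784.34
  Oct: +$940.88 − $2,659.11 → -$933.89
  Nov: +$940.88 → $6.99
  Dec: +$940.88 → $947.87
  Jan: +$940.88 − $906.99 → $981.76
  Feb: +$940.88 − $1,922.64 → $0.00
Lowest trial balance = -$1,090.43 (Apr)
Initial deposit = cushion − low point = $1,881.76 − (-$1,090.43) = $2,972.19

$2,972.19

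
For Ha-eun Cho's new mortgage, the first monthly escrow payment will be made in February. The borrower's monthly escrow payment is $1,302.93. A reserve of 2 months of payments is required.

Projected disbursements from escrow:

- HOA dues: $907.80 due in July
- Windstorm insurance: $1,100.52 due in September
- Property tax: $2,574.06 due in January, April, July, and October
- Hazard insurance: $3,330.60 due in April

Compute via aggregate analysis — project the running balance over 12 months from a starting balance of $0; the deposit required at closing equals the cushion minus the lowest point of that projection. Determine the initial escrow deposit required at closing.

Cushion = 2 × $1,302.93 = $2,605.86
Trial balance (start $0, +$1,302.93 each month, − disbursements):
  Feb: +$1,302.93 → $1,302.93
  Mar: +$1,302.93 → $2,605.86
  Apr: +$1,302.93 − $5,904.66 → -$1,995.87
  May: +$1,302.93 → -$692.94
  Jun: +$1,302.93 → $609.99
  Jul: +$1,302.93 − $3,481.86 → -$1,568.94
  Aug: +$1,302.93 → -$266.01
  Sep: +$1,302.93 − $1,100.52 → -$63.60
  Oct: +$1,302.93 − $2,574.06 → -$1,334.73
  Nov: +$1,302.93 → -$31.80
  Dec: +$1,302.93 → $1,271.13
  Jan: +$1,302.93 − $2,574.06 → $0.00
Lowest trial balance = -$1,995.87 (Apr)
Initial deposit = cushion − low point = $2,605.86 − (-$1,995.87) = $4,601.73

$4,601.73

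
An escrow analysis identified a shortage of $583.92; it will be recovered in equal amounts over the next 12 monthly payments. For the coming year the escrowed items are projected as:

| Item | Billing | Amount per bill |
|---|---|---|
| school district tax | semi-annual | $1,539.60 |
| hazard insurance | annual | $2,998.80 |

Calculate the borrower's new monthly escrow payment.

School district tax: $1,539.60 × 2 = $3,079.20 annually
Hazard insurance: $2,998.80 annually
Yearly total = $3,079.20 + $2,998.80 = $6,078.00
Monthly escrow = $6,078.00 / 12 = $506.50
Shortage spread = $583.92 / 12 = $48.66/mo
Adjusted monthly = $506.50 + $48.66 = $555.16

$555.16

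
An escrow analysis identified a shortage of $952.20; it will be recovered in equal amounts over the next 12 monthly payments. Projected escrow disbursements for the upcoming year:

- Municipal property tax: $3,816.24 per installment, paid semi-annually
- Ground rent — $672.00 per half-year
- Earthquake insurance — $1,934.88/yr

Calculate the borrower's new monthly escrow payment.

Municipal property tax: $3,816.24 × 2 = $7,632.48/yr
Ground rent: $672.00 × 2 = $1,344.00/yr
Earthquake insurance: $1,934.88/yr
Yearly total = $7,632.48 + $1,344.00 + $1,934.88 = $10,911.36
Monthly escrow = $10,911.36 ÷ 12 = $909.28
Shortage spread = $952.20 ÷ 12 = $79.35/mo
New monthly escrow = $909.28 + $79.35 = $988.63

$988.63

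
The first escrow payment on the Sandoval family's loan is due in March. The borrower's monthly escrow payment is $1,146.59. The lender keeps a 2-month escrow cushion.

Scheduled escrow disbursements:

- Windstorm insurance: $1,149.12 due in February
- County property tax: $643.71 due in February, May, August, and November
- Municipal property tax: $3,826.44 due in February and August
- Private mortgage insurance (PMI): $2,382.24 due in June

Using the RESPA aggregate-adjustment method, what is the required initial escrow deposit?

$2,909.74

Cushion = 2 × $1,146.59 = $2,293.18
Trial balance (start $0, +$1,146.59 each month, − disbursements):
  Mar: +$1,146.59 → $1,146.59
  Apr: +$1,146.59 → $2,293.18
  May: +$1,146.59 − $643.71 → $2,796.06
  Jun: +$1,146.59 − $2,382.24 → $1,560.41
  Jul: +$1,146.59 → $2,707.00
  Aug: +$1,146.59 − $4,470.15 → -$616.56
  Sep: +$1,146.59 → $530.03
  Oct: +$1,146.59 → $1,676.62
  Nov: +$1,146.59 − $643.71 → $2,179.50
  Dec: +$1,146.59 → $3,326.09
  Jan: +$1,146.59 → $4,472.68
  Feb: +$1,146.59 − $5,619.27 → $0.00
Lowest trial balance = -$616.56 (Aug)
Initial deposit = cushion − low point = $2,293.18 − (-$616.56) = $2,909.74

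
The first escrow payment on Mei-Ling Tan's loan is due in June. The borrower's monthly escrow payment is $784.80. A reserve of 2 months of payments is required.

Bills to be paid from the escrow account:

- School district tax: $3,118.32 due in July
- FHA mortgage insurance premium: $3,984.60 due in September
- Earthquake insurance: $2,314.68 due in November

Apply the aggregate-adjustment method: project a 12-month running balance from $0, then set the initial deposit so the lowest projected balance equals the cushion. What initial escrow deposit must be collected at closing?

Cushion = 2 × $784.80 = $1,569.60
Trial balance (start $0, +$784.80 each month, − disbursements):
  Jun: +$784.80 → $784.80
  Jul: +$784.80 − $3,118.32 → -$1,548.72
  Aug: +$784.80 → -$763.92
  Sep: +$784.80 − $3,984.60 → -$3,963.72
  Oct: +$784.80 → -$3,178.92
  Nov: +$784.80 − $2,314.68 → -$4,708.80
  Dec: +$784.80 → -$3,924.00
  Jan: +$784.80 → -$3,139.20
  Feb: +$784.80 → -$2,354.40
  Mar: +$784.80 → -$1,569.60
  Apr: +$784.80 → -$784.80
  May: +$784.80 → $0.00
Lowest trial balance = -$4,708.80 (Nov)
Initial deposit = cushion − low point = $1,569.60 − (-$4,708.80) = $6,278.40

$6,278.40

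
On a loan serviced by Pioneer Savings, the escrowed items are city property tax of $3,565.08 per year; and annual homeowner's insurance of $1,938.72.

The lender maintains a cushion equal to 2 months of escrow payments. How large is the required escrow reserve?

$917.30

City property tax — $3,565.08
Homeowner's insurance — $1,938.72
Total per year = $3,565.08 + $1,938.72 = $5,503.80
Base monthly escrow = $5,503.80 / 12 = $458.65
Required cushion = 2 × $458.65 = $917.30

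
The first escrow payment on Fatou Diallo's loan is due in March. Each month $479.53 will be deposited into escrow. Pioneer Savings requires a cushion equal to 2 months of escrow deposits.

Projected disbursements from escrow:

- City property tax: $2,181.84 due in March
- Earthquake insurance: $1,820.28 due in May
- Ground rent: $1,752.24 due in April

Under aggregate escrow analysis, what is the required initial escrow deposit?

Cushion = 2 × $479.53 = $959.06
Trial balance (start $0, +$479.53 each month, − disbursements):
  Mar: +$479.53 − $2,181.84 → -$1,702.31
  Apr: +$479.53 − $1,752.24 → -$2,975.02
  May: +$479.53 − $1,820.28 → -$4,315.77
  Jun: +$479.53 → -$3,836.24
  Jul: +$479.53 → -$3,356.71
  Aug: +$479.53 → -$2,877.18
  Sep: +$479.53 → -$2,397.65
  Oct: +$479.53 → -$1,918.12
  Nov: +$479.53 → -$1,438.59
  Dec: +$479.53 → -$959.06
  Jan: +$479.53 → -$479.53
  Feb: +$479.53 → $0.00
Lowest trial balance = -$4,315.77 (May)
Initial deposit = cushion − low point = $959.06 − (-$4,315.77) = $5,274.83

$5,274.83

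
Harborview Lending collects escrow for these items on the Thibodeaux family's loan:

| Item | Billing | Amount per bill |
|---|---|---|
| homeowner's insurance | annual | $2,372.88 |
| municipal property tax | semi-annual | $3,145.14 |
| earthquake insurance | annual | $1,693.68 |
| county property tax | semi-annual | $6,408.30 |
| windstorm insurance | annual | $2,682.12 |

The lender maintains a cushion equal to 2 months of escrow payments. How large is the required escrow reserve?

Homeowner's insurance — $2,372.88/yr
Municipal property tax — $3,145.14 × 2 = $6,290.28/yr
Earthquake insurance — $1,693.68/yr
County property tax — $6,408.30 × 2 = $12,816.60/yr
Windstorm insurance — $2,682.12/yr
Total per year = $25,855.56
Monthly = $25,855.56 / 12 = $2,154.63
Cushion = 2 × $2,154.63 = $4,309.26

$4,309.26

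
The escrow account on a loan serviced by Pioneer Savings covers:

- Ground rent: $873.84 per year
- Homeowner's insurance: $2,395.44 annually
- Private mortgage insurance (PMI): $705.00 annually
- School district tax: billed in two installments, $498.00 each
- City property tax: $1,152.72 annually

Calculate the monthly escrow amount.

Ground rent = $873.84
Homeowner's insurance = $2,395.44
Private mortgage insurance (PMI) = $705.00
School district tax = $498.00 × 2 = $996.00
City property tax = $1,152.72
Combined annual = $873.84 + $2,395.44 + $705.00 + $996.00 + $1,152.72 = $6,123.00
Base monthly escrow = $6,123.00 / 12 = $510.25

$510.25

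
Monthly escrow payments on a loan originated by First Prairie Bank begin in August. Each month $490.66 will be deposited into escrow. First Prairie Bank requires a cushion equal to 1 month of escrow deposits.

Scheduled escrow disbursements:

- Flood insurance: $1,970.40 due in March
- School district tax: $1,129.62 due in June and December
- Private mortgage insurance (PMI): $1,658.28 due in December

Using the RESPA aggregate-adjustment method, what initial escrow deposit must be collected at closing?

Cushion = 1 × $490.66 = $490.66
Trial balance (start $0, +$490.66 each month, − disbursements):
  Aug: +$490.66 → $490.66
  Sep: +$490.66 → $981.32
  Oct: +$490.66 → $1,471.98
  Nov: +$490.66 → $1,962.64
  Dec: +$490.66 − $2,787.90 → -$334.60
  Jan: +$490.66 → $156.06
  Feb: +$490.66 → $646.72
  Mar: +$490.66 − $1,970.40 → -$833.02
  Apr: +$490.66 → -$342.36
  May: +$490.66 → $148.30
  Jun: +$490.66 − $1,129.62 → -$490.66
  Jul: +$490.66 → $0.00
Lowest trial balance = -$833.02 (Mar)
Initial deposit = cushion − low point = $490.66 − (-$833.02) = $1,323.68

$1,323.68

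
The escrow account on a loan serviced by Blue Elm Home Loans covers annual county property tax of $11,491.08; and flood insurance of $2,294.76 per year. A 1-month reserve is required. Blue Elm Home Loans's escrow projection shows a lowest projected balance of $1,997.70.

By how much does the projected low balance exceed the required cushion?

$848.88

County property tax = $11,491.08/yr
Flood insurance = $2,294.76/yr
Annual escrow total = $13,785.84
Monthly = $13,785.84 / 12 = $1,148.82
Cushion = 1 × $1,148.82 = $1,148.82
Surplus = $1,997.70 − $1,148.82 = $848.88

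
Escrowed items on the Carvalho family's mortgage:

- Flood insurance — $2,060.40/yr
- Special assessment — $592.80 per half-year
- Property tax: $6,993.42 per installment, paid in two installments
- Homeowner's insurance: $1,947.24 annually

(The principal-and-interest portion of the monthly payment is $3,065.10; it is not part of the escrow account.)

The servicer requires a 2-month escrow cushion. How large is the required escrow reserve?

$3,196.68

Flood insurance — $2,060.40 per year
Special assessment — $592.80 × 2 = $1,185.60 per year
Property tax — $6,993.42 × 2 = $13,986.84 per year
Homeowner's insurance — $1,947.24 per year
Total per year = $19,180.08
Base monthly escrow = $19,180.08 ÷ 12 = $1,598.34
Reserve = 2 × $1,598.34 = $3,196.68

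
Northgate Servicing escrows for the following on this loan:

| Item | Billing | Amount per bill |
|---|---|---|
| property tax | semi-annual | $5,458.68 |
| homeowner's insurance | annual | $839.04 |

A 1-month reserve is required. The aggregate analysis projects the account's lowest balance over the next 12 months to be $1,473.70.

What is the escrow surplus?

Property tax = $5,458.68 × 2 = $10,917.36 per year
Homeowner's insurance = $839.04 per year
Yearly total = $11,756.40
Per month = $11,756.40 ÷ 12 = $979.70
Required cushion = 1 × $979.70 = $979.70
Excess over cushion: $1,473.70 − $979.70 = $494.00

$494.00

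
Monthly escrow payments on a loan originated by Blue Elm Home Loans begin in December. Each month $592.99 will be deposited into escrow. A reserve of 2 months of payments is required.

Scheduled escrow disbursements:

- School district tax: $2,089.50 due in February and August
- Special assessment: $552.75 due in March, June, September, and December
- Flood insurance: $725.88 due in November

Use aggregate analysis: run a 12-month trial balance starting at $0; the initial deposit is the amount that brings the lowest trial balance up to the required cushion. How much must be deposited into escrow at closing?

Cushion = 2 × $592.99 = $1,185.98
Trial balance (start $0, +$592.99 each month, − disbursements):
  Dec: +$592.99 − $552.75 → $40.24
  Jan: +$592.99 → $633.23
  Feb: +$592.99 − $2,089.50 → -$863.28
  Mar: +$592.99 − $552.75 → -$823.04
  Apr: +$592.99 → -$230.05
  May: +$592.99 → $362.94
  Jun: +$592.99 − $552.75 → $403.18
  Jul: +$592.99 → $996.17
  Aug: +$592.99 − $2,089.50 → -$500.34
  Sep: +$592.99 − $552.75 → -$460.10
  Oct: +$592.99 → $132.89
  Nov: +$592.99 − $725.88 → $0.00
Lowest trial balance = -$863.28 (Feb)
Initial deposit = cushion − low point = $1,185.98 − (-$863.28) = $2,049.26

$2,049.26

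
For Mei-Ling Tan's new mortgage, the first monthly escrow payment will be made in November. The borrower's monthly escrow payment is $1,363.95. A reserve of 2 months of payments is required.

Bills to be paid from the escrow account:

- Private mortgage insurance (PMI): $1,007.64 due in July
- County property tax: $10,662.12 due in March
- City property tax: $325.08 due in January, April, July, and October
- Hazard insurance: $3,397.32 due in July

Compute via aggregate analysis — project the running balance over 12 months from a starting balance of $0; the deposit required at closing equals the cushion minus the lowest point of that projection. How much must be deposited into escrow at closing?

Cushion = 2 × $1,363.95 = $2,727.90
Trial balance (start $0, +$1,363.95 each month, − disbursements):
  Nov: +$1,363.95 → $1,363.95
  Dec: +$1,363.95 → $2,727.90
  Jan: +$1,363.95 − $325.08 → $3,766.77
  Feb: +$1,363.95 → $5,130.72
  Mar: +$1,363.95 − $10,662.12 → -$4,167.45
  Apr: +$1,363.95 − $325.08 → -$3,128.58
  May: +$1,363.95 → -$1,764.63
  Jun: +$1,363.95 → -$400.68
  Jul: +$1,363.95 − $4,730.04 → -$3,766.77
  Aug: +$1,363.95 → -$2,402.82
  Sep: +$1,363.95 → -$1,038.87
  Oct: +$1,363.95 − $325.08 → $0.00
Lowest trial balance = -$4,167.45 (Mar)
Initial deposit = cushion − low point = $2,727.90 − (-$4,167.45) = $6,895.35

$6,895.35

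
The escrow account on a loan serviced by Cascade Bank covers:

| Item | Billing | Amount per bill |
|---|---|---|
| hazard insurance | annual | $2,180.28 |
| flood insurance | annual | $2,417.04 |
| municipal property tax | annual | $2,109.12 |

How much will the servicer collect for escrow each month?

Hazard insurance: $2,180.28/yr
Flood insurance: $2,417.04/yr
Municipal property tax: $2,109.12/yr
Total per year = $2,180.28 + $2,417.04 + $2,109.12 = $6,706.44
Monthly escrow = $6,706.44 / 12 = $558.87

$558.87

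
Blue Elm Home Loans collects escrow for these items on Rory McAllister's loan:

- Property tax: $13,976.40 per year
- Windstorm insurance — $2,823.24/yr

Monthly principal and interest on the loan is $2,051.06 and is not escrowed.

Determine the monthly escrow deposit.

$1,399.97

Property tax: $13,976.40
Windstorm insurance: $2,823.24
Total per year = $13,976.40 + $2,823.24 = $16,799.64
Monthly = $16,799.64 ÷ 12 = $1,399.97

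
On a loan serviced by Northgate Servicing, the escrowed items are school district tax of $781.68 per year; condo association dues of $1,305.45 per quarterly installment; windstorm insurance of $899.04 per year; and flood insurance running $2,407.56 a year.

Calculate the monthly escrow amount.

School district tax = $781.68 annually
Condo association dues = $1,305.45 × 4 = $5,221.80 annually
Windstorm insurance = $899.04 annually
Flood insurance = $2,407.56 annually
Total per year = $9,310.08
Base monthly escrow = $9,310.08 / 12 = $775.84

$775.84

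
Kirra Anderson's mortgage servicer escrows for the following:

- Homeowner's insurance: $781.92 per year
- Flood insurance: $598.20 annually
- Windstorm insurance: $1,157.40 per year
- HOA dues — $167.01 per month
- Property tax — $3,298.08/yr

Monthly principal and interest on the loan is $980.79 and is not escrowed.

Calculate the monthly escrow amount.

Homeowner's insurance: $781.92 per year
Flood insurance: $598.20 per year
Windstorm insurance: $1,157.40 per year
HOA dues: $167.01 × 12 = $2,004.12 per year
Property tax: $3,298.08 per year
Total per year = $7,839.72
Base monthly escrow = $7,839.72 / 12 = $653.31

$653.31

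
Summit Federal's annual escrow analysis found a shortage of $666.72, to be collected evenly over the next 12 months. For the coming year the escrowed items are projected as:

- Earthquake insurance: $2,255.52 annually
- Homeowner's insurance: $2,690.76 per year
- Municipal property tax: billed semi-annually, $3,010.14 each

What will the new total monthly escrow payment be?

$969.44

Earthquake insurance = $2,255.52
Homeowner's insurance = $2,690.76
Municipal property tax = $3,010.14 × 2 = $6,020.28
Annual escrow total = $2,255.52 + $2,690.76 + $6,020.28 = $10,966.56
Monthly = $10,966.56 / 12 = $913.88
Shortage per month = $666.72 ÷ 12 = $55.56
New monthly escrow = $913.88 + $55.56 = $969.44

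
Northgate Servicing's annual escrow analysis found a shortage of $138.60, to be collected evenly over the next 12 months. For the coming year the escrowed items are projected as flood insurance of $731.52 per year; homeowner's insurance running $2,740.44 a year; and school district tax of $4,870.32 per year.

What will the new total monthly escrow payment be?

Flood insurance: $731.52
Homeowner's insurance: $2,740.44
School district tax: $4,870.32
Total annual escrow = $731.52 + $2,740.44 + $4,870.32 = $8,342.28
Monthly = $8,342.28 / 12 = $695.19
Monthly shortage recovery: $138.60 / 12 = $11.55
New monthly escrow = $695.19 + $11.55 = $706.74

$706.74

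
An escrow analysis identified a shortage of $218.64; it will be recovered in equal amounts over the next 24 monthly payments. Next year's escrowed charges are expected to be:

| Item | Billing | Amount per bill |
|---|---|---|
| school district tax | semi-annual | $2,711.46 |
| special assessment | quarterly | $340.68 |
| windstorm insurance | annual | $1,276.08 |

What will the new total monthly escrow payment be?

School district tax = $2,711.46 × 2 = $5,422.92 annually
Special assessment = $340.68 × 4 = $1,362.72 annually
Windstorm insurance = $1,276.08 annually
Total per year = $5,422.92 + $1,362.72 + $1,276.08 = $8,061.72
Monthly = $8,061.72 ÷ 12 = $671.81
Shortage per month = $218.64 / 24 = $9.11
New monthly escrow = $671.81 + $9.11 = $680.92

$680.92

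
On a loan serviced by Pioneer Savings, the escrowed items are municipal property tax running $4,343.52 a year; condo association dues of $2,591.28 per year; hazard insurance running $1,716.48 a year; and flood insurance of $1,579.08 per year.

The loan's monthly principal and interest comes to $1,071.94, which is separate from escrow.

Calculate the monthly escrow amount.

Municipal property tax — $4,343.52 per year
Condo association dues — $2,591.28 per year
Hazard insurance — $1,716.48 per year
Flood insurance — $1,579.08 per year
Combined annual = $10,230.36
Base monthly escrow = $10,230.36 ÷ 12 = $852.53

$852.53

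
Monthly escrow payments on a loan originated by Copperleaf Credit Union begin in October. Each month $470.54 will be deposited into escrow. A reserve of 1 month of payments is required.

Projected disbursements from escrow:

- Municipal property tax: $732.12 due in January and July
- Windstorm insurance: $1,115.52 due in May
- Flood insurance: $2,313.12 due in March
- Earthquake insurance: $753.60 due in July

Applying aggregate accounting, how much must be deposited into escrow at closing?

Cushion = 1 × $470.54 = $470.54
Trial balance (start $0, +$470.54 each month, − disbursements):
  Oct: +$470.54 → $470.54
  Nov: +$470.54 → $941.08
  Dec: +$470.54 → $1,411.62
  Jan: +$470.54 − $732.12 → $1,150.04
  Feb: +$470.54 → $1,620.58
  Mar: +$470.54 − $2,313.12 → -$222.00
  Apr: +$470.54 → $248.54
  May: +$470.54 − $1,115.52 → -$396.44
  Jun: +$470.54 → $74.10
  Jul: +$470.54 − $1,485.72 → -$941.08
  Aug: +$470.54 → -$470.54
  Sep: +$470.54 → $0.00
Lowest trial balance = -$941.08 (Jul)
Initial deposit = cushion − low point = $470.54 − (-$941.08) = $1,411.62

$1,411.62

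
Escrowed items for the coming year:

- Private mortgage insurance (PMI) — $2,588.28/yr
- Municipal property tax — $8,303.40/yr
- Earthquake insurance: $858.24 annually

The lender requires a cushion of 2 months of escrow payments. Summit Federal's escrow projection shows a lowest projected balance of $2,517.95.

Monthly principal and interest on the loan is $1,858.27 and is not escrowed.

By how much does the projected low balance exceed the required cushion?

Private mortgage insurance (PMI) = $2,588.28 per year
Municipal property tax = $8,303.40 per year
Earthquake insurance = $858.24 per year
Combined annual = $11,749.92
Per month = $11,749.92 / 12 = $979.16
Required cushion = 2 × $979.16 = $1,958.32
Excess over cushion: $2,517.95 − $1,958.32 = $559.63

$559.63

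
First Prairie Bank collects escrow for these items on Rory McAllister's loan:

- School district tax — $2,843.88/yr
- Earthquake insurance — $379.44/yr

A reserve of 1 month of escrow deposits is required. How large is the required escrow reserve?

School district tax = $2,843.88
Earthquake insurance = $379.44
Yearly total = $3,223.32
Monthly = $3,223.32 ÷ 12 = $268.61
Required cushion = 1 × $268.61 = $268.61

$268.61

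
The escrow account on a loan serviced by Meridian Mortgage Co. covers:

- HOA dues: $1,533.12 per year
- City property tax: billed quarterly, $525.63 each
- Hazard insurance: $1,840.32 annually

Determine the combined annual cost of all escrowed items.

$5,475.96

HOA dues = $1,533.12/yr
City property tax = $525.63 × 4 = $2,102.52/yr
Hazard insurance = $1,840.32/yr
Total annual escrow = $5,475.96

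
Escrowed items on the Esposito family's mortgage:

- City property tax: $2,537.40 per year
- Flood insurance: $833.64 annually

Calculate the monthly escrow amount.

$280.92

City property tax: $2,537.40 per year
Flood insurance: $833.64 per year
Combined annual = $2,537.40 + $833.64 = $3,371.04
Per month = $3,371.04 / 12 = $280.92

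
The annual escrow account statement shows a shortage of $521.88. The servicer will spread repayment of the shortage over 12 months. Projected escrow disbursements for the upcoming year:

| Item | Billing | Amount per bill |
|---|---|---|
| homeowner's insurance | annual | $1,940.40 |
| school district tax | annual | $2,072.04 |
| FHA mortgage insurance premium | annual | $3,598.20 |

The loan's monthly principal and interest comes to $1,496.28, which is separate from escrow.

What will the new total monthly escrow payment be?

$677.71

Homeowner's insurance: $1,940.40 annually
School district tax: $2,072.04 annually
FHA mortgage insurance premium: $3,598.20 annually
Yearly total = $1,940.40 + $2,072.04 + $3,598.20 = $7,610.64
Monthly escrow = $7,610.64 / 12 = $634.22
Shortage spread = $521.88 ÷ 12 = $43.49/mo
Adjusted monthly = $634.22 + $43.49 = $677.71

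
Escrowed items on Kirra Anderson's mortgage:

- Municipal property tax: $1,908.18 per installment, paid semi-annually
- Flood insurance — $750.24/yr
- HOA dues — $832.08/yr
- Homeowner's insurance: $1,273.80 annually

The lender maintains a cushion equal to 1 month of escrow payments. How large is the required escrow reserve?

Municipal property tax = $1,908.18 × 2 = $3,816.36 per year
Flood insurance = $750.24 per year
HOA dues = $832.08 per year
Homeowner's insurance = $1,273.80 per year
Annual escrow total = $3,816.36 + $750.24 + $832.08 + $1,273.80 = $6,672.48
Per month = $6,672.48 / 12 = $556.04
Cushion = 1 × $556.04 = $556.04

$556.04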